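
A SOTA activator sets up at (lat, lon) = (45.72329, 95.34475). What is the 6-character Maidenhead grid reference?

NN75qr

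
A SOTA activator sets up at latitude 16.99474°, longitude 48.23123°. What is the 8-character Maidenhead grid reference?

LK46cx78

Shift to the Maidenhead origin (180°W, 90°S): lon 228.23123, lat 106.99474.
Field (20°×10°, letters A–R): 228.23123/20 → 11 → L, 106.99474/10 → 10 → K; chars LK.
Square (2°×1°, digits 0–9): 8.23123/2 → 4, 6.99474/1 → 6; chars 46.
Subsquare (5′×2.5′, letters a–x): 0.23123/0.0833333 → 2 → c, 0.99474/0.0416667 → 23 → x; chars cx.
Extended square (30″×15″, digits 0–9): 0.06456/0.00833333 → 7, 0.03641/0.00416667 → 8; chars 78.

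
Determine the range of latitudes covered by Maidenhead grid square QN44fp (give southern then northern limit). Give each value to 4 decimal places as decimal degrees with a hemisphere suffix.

44.6250° N, 44.6667° N

Field Q=16, N=13: +16·20° lon, +13·10° lat → SW at lon 140°, lat 40°.
Square 4, 4: +4·2° lon, +4·1° lat → SW at lon 148°, lat 44°.
Subsquare f=5, p=15: +5·0.0833333° lon, +15·0.0416667° lat → SW at lon 148.417°, lat 44.625°.
Cell spans 0.0833333° lon × 0.0416667° lat.
south 44.6250° N, north 44.6667° N.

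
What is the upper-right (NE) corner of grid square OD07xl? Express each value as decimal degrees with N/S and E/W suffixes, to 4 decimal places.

52.5000° S, 102.0000° E

Field O=14, D=3: +14·20° lon, +3·10° lat → SW at lon 100°, lat -60°.
Square 0, 7: +0·2° lon, +7·1° lat → SW at lon 100°, lat -53°.
Subsquare x=23, l=11: +23·0.0833333° lon, +11·0.0416667° lat → SW at lon 101.917°, lat -52.5417°.
Cell spans 0.0833333° lon × 0.0416667° lat. NE corner is SW corner plus one full cell.
latitude 52.5000° S, longitude 102.0000° E.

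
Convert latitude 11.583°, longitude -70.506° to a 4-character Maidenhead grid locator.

FK41

Shift to the Maidenhead origin (180°W, 90°S): lon 109.49, lat 101.58.
Field (20°×10°, letters A–R): 109.49/20 → 5 → F, 101.58/10 → 10 → K; chars FK.
Square (2°×1°, digits 0–9): 9.49/2 → 4, 1.58/1 → 1; chars 41.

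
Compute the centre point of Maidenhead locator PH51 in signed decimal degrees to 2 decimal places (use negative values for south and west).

-18.50, 131.00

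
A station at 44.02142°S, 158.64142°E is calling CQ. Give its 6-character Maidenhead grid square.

QE95hx

Add 180° to longitude and 90° to latitude: 338.6414, 45.9786.
Field: 338.6414/20 → 16 → Q, 45.9786/10 → 4 → E; chars QE.
Square: 18.6414/2 → 9, 5.9786/1 → 5; chars 95.
Subsquare: 0.6414/0.0833333 → 7 → h, 0.9786/0.0416667 → 23 → x; chars hx.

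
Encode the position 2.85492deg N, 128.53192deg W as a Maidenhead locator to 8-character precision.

Offset from 180°W / 90°S: lon 51.46808°, lat 92.85492°.
Field: 51.46808/20 → 2 → C, 92.85492/10 → 9 → J; chars CJ.
Square: 11.46808/2 → 5, 2.85492/1 → 2; chars 52.
Subsquare: 1.46808/0.0833333 → 17 → r, 0.85492/0.0416667 → 20 → u; chars ru.
Extended square: 0.05141/0.00833333 → 6, 0.02159/0.00416667 → 5; chars 65.

CJ52ru65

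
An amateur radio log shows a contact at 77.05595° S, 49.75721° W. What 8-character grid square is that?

GB52cw96

Offset from 180°W / 90°S: lon 130.24279°, lat 12.94405°.
Field (20°×10°, letters A–R): lon ⌊130.24279/20⌋ = 6 → G; lat ⌊12.94405/10⌋ = 1 → B.
Square (2°×1°, digits 0–9): lon ⌊10.24279/2⌋ = 5; lat ⌊2.94405/1⌋ = 2.
Subsquare (5′×2.5′, letters a–x): lon ⌊0.24279/0.0833333⌋ = 2 → c; lat ⌊0.94405/0.0416667⌋ = 22 → w.
Extended square (30″×15″, digits 0–9): lon ⌊0.07612/0.00833333⌋ = 9; lat ⌊0.02738/0.00416667⌋ = 6.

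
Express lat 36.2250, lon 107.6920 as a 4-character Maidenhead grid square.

Shift to the Maidenhead origin (180°W, 90°S): lon 287.69, lat 126.22.
Field: lon ⌊287.69/20⌋ = 14 → O; lat ⌊126.22/10⌋ = 12 → M.
Square: lon ⌊7.69/2⌋ = 3; lat ⌊6.22/1⌋ = 6.

OM36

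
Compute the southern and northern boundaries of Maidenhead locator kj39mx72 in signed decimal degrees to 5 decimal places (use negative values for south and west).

Field K=10, J=9: +10·20° lon, +9·10° lat → SW at lon 20°, lat 0°.
Square 3, 9: +3·2° lon, +9·1° lat → SW at lon 26°, lat 9°.
Subsquare m=12, x=23: +12·0.0833333° lon, +23·0.0416667° lat → SW at lon 27°, lat 9.95833°.
Extended square 7, 2: +7·0.00833333° lon, +2·0.00416667° lat → SW at lon 27.0583°, lat 9.96667°.
Cell spans 0.00833333° lon × 0.00416667° lat.
south 9.96667, north 9.97083.

9.96667, 9.97083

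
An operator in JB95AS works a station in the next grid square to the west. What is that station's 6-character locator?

Longitude subsquare a = 0; −1 → -1, wraps to 23 = x, carry into square.
Longitude square 9; −1 → 8.
The latitude characters are unchanged.

JB85xs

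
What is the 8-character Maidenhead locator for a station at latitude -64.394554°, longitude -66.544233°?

Shift to the Maidenhead origin (180°W, 90°S): lon 113.45577, lat 25.60545.
Field: lon ⌊113.45577/20⌋ = 5 → F; lat ⌊25.60545/10⌋ = 2 → C.
Square: lon ⌊13.45577/2⌋ = 6; lat ⌊5.60545/1⌋ = 5.
Subsquare: lon ⌊1.45577/0.0833333⌋ = 17 → r; lat ⌊0.60545/0.0416667⌋ = 14 → o.
Extended square: lon ⌊0.03910/0.00833333⌋ = 4; lat ⌊0.02211/0.00416667⌋ = 5.

FC65ro45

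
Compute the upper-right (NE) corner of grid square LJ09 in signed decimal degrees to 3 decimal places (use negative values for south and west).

Field L=11, J=9: +11·20° lon, +9·10° lat → SW at lon 40°, lat 0°.
Square 0, 9: +0·2° lon, +9·1° lat → SW at lon 40°, lat 9°.
Cell spans 2° lon × 1° lat. NE corner is SW corner plus one full cell.
latitude 10.000, longitude 42.000.

10.000, 42.000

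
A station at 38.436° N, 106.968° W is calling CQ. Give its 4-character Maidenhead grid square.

DM68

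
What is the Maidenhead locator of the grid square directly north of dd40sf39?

Latitude extended square 9; +1 → 10, wraps to 0, carry into subsquare.
Latitude subsquare f = 5; +1 → 6 = g.
The longitude characters are unchanged.

DD40sg30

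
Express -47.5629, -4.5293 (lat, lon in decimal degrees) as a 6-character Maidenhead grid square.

IE72rk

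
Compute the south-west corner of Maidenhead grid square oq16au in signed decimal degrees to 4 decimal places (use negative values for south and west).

Field O=14, Q=16: +14·20° lon, +16·10° lat → SW at lon 100°, lat 70°.
Square 1, 6: +1·2° lon, +6·1° lat → SW at lon 102°, lat 76°.
Subsquare a=0, u=20: +0·0.0833333° lon, +20·0.0416667° lat → SW at lon 102°, lat 76.8333°.
latitude 76.8333, longitude 102.0000.

76.8333, 102.0000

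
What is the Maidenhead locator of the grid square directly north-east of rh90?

AH01

Longitude square 9; +1 → 10, wraps to 0, carry into field.
Longitude field R = 17; +1 → 18, wraps to 0 = A, wrapping around the antimeridian.
Latitude square 0; +1 → 1.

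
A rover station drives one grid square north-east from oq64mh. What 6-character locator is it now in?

Longitude subsquare m = 12; +1 → 13 = n.
Latitude subsquare h = 7; +1 → 8 = i.

OQ64ni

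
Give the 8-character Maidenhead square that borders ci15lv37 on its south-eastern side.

CI15lv46

Longitude extended square 3; +1 → 4.
Latitude extended square 7; −1 → 6.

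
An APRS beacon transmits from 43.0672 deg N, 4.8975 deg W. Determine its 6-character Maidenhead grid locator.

Add 180° to longitude and 90° to latitude: 175.1025, 133.0672.
Field (20°×10°, letters A–R): 175.1025/20 → 8 → I, 133.0672/10 → 13 → N; chars IN.
Square (2°×1°, digits 0–9): 15.1025/2 → 7, 3.0672/1 → 3; chars 73.
Subsquare (5′×2.5′, letters a–x): 1.1025/0.0833333 → 13 → n, 0.0672/0.0416667 → 1 → b; chars nb.

IN73nb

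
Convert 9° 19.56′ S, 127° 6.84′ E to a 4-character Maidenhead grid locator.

PI30

Add 180° to longitude and 90° to latitude: 307.11, 80.67.
Field: 307.11/20 → 15 → P, 80.67/10 → 8 → I; chars PI.
Square: 7.11/2 → 3, 0.67/1 → 0; chars 30.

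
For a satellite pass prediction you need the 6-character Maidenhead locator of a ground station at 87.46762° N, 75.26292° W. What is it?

FR27il

Shift to the Maidenhead origin (180°W, 90°S): lon 104.7371, lat 177.4676.
Field (20°×10°, letters A–R): 104.7371/20 → 5 → F, 177.4676/10 → 17 → R; chars FR.
Square (2°×1°, digits 0–9): 4.7371/2 → 2, 7.4676/1 → 7; chars 27.
Subsquare (5′×2.5′, letters a–x): 0.7371/0.0833333 → 8 → i, 0.4676/0.0416667 → 11 → l; chars il.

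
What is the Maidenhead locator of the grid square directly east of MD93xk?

ND03ak

Longitude subsquare x = 23; +1 → 24, wraps to 0 = a, carry into square.
Longitude square 9; +1 → 10, wraps to 0, carry into field.
Longitude field M = 12; +1 → 13 = N.
The latitude characters are unchanged.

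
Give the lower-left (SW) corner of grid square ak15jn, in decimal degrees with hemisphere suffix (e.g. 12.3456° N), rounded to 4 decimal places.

15.5417° N, 177.2500° W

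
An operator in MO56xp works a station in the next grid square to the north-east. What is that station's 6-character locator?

MO66aq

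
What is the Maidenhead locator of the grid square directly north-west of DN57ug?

DN57th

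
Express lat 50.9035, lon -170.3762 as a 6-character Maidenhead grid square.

Offset from 180°W / 90°S: lon 9.6238°, lat 140.9035°.
Field (20°×10°, letters A–R): 9.6238/20 → 0 → A, 140.9035/10 → 14 → O; chars AO.
Square (2°×1°, digits 0–9): 9.6238/2 → 4, 0.9035/1 → 0; chars 40.
Subsquare (5′×2.5′, letters a–x): 1.6238/0.0833333 → 19 → t, 0.9035/0.0416667 → 21 → v; chars tv.

AO40tv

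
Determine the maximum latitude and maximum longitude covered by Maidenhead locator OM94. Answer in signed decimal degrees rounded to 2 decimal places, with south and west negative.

Field O=14, M=12: +14·20° lon, +12·10° lat → SW at lon 100°, lat 30°.
Square 9, 4: +9·2° lon, +4·1° lat → SW at lon 118°, lat 34°.
Cell spans 2° lon × 1° lat. NE corner is SW corner plus one full cell.
latitude 35.00, longitude 120.00.

35.00, 120.00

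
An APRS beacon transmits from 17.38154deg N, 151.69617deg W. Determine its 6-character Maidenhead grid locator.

Add 180° to longitude and 90° to latitude: 28.3038, 107.3815.
Field (20°×10°, letters A–R): 28.3038/20 → 1 → B, 107.3815/10 → 10 → K; chars BK.
Square (2°×1°, digits 0–9): 8.3038/2 → 4, 7.3815/1 → 7; chars 47.
Subsquare (5′×2.5′, letters a–x): 0.3038/0.0833333 → 3 → d, 0.3815/0.0416667 → 9 → j; chars dj.

BK47dj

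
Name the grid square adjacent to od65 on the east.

OD75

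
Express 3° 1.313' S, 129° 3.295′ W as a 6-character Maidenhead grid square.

Shift to the Maidenhead origin (180°W, 90°S): lon 50.9451, lat 86.9781.
Field: 50.9451/20 → 2 → C, 86.9781/10 → 8 → I; chars CI.
Square: 10.9451/2 → 5, 6.9781/1 → 6; chars 56.
Subsquare: 0.9451/0.0833333 → 11 → l, 0.9781/0.0416667 → 23 → x; chars lx.

CI56lx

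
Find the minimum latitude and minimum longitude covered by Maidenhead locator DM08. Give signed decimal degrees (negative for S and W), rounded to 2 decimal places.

Field D=3, M=12: +3·20° lon, +12·10° lat → SW at lon -120°, lat 30°.
Square 0, 8: +0·2° lon, +8·1° lat → SW at lon -120°, lat 38°.
latitude 38.00, longitude -120.00.

38.00, -120.00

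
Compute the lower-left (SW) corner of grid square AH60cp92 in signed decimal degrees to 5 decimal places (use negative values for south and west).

-19.36667, -167.75833

Field A=0, H=7: +0·20° lon, +7·10° lat → SW at lon -180°, lat -20°.
Square 6, 0: +6·2° lon, +0·1° lat → SW at lon -168°, lat -20°.
Subsquare c=2, p=15: +2·0.0833333° lon, +15·0.0416667° lat → SW at lon -167.833°, lat -19.375°.
Extended square 9, 2: +9·0.00833333° lon, +2·0.00416667° lat → SW at lon -167.758°, lat -19.3667°.
latitude -19.36667, longitude -167.75833.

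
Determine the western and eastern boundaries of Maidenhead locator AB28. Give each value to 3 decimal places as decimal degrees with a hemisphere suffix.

Field A=0, B=1: +0·20° lon, +1·10° lat → SW at lon -180°, lat -80°.
Square 2, 8: +2·2° lon, +8·1° lat → SW at lon -176°, lat -72°.
Cell spans 2° lon × 1° lat.
west 176.000° W, east 174.000° W.

176.000° W, 174.000° W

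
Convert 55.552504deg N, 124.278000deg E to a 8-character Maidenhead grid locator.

PO25dn32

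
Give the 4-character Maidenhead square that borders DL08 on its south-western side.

CL97

Longitude square 0; −1 → -1, wraps to 9, carry into field.
Longitude field D = 3; −1 → 2 = C.
Latitude square 8; −1 → 7.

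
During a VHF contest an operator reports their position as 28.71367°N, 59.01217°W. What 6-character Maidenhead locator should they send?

Offset from 180°W / 90°S: lon 120.9878°, lat 118.7137°.
Field: lon ⌊120.9878/20⌋ = 6 → G; lat ⌊118.7137/10⌋ = 11 → L.
Square: lon ⌊0.9878/2⌋ = 0; lat ⌊8.7137/1⌋ = 8.
Subsquare: lon ⌊0.9878/0.0833333⌋ = 11 → l; lat ⌊0.7137/0.0416667⌋ = 17 → r.

GL08lr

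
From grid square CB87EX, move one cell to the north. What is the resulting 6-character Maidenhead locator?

Latitude subsquare x = 23; +1 → 24, wraps to 0 = a, carry into square.
Latitude square 7; +1 → 8.
The longitude characters are unchanged.

CB88ea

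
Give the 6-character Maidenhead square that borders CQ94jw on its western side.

Longitude subsquare j = 9; −1 → 8 = i.
The latitude characters are unchanged.

CQ94iw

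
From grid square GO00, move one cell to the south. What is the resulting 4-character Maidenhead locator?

GN09

Latitude square 0; −1 → -1, wraps to 9, carry into field.
Latitude field O = 14; −1 → 13 = N.
The longitude characters are unchanged.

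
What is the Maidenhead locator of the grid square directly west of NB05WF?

Longitude subsquare w = 22; −1 → 21 = v.
The latitude characters are unchanged.

NB05vf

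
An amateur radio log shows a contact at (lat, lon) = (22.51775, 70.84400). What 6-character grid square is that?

ML52km

Offset from 180°W / 90°S: lon 250.8440°, lat 112.5178°.
Field: lon ⌊250.8440/20⌋ = 12 → M; lat ⌊112.5178/10⌋ = 11 → L.
Square: lon ⌊10.8440/2⌋ = 5; lat ⌊2.5178/1⌋ = 2.
Subsquare: lon ⌊0.8440/0.0833333⌋ = 10 → k; lat ⌊0.5178/0.0416667⌋ = 12 → m.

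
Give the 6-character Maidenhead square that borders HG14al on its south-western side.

HG04xk

Longitude subsquare a = 0; −1 → -1, wraps to 23 = x, carry into square.
Longitude square 1; −1 → 0.
Latitude subsquare l = 11; −1 → 10 = k.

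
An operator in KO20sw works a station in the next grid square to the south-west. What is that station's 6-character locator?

Longitude subsquare s = 18; −1 → 17 = r.
Latitude subsquare w = 22; −1 → 21 = v.

KO20rv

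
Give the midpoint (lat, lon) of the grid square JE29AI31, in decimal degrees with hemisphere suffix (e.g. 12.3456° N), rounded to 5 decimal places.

Field J=9, E=4: +9·20° lon, +4·10° lat → SW at lon 0°, lat -50°.
Square 2, 9: +2·2° lon, +9·1° lat → SW at lon 4°, lat -41°.
Subsquare a=0, i=8: +0·0.0833333° lon, +8·0.0416667° lat → SW at lon 4°, lat -40.6667°.
Extended square 3, 1: +3·0.00833333° lon, +1·0.00416667° lat → SW at lon 4.025°, lat -40.6625°.
Cell spans 0.00833333° lon × 0.00416667° lat. Centre is SW corner plus half of each.
latitude 40.66042° S, longitude 4.02917° E.

40.66042° S, 4.02917° E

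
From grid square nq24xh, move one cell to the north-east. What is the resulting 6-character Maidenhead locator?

NQ34ai

Longitude subsquare x = 23; +1 → 24, wraps to 0 = a, carry into square.
Longitude square 2; +1 → 3.
Latitude subsquare h = 7; +1 → 8 = i.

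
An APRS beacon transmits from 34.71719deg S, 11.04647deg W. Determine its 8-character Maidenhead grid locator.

IF45lg47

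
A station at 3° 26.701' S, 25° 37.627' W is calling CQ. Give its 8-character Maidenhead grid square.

HI76en43

Offset from 180°W / 90°S: lon 154.37288°, lat 86.55498°.
Field: 154.37288/20 → 7 → H, 86.55498/10 → 8 → I; chars HI.
Square: 14.37288/2 → 7, 6.55498/1 → 6; chars 76.
Subsquare: 0.37288/0.0833333 → 4 → e, 0.55498/0.0416667 → 13 → n; chars en.
Extended square: 0.03955/0.00833333 → 4, 0.01332/0.00416667 → 3; chars 43.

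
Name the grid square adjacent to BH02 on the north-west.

Longitude square 0; −1 → -1, wraps to 9, carry into field.
Longitude field B = 1; −1 → 0 = A.
Latitude square 2; +1 → 3.

AH93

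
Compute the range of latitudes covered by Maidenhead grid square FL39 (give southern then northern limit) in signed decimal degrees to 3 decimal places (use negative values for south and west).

29.000, 30.000

Field F=5, L=11: +5·20° lon, +11·10° lat → SW at lon -80°, lat 20°.
Square 3, 9: +3·2° lon, +9·1° lat → SW at lon -74°, lat 29°.
Cell spans 2° lon × 1° lat.
south 29.000, north 30.000.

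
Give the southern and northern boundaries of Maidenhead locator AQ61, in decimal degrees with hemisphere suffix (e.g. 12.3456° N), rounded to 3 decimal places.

71.000° N, 72.000° N

Field A=0, Q=16: +0·20° lon, +16·10° lat → SW at lon -180°, lat 70°.
Square 6, 1: +6·2° lon, +1·1° lat → SW at lon -168°, lat 71°.
Cell spans 2° lon × 1° lat.
south 71.000° N, north 72.000° N.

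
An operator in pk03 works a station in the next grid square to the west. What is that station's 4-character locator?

Longitude square 0; −1 → -1, wraps to 9, carry into field.
Longitude field P = 15; −1 → 14 = O.
The latitude characters are unchanged.

OK93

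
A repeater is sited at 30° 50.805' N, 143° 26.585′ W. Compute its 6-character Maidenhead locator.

Add 180° to longitude and 90° to latitude: 36.5569, 120.8468.
Field: lon ⌊36.5569/20⌋ = 1 → B; lat ⌊120.8468/10⌋ = 12 → M.
Square: lon ⌊16.5569/2⌋ = 8; lat ⌊0.8468/1⌋ = 0.
Subsquare: lon ⌊0.5569/0.0833333⌋ = 6 → g; lat ⌊0.8468/0.0416667⌋ = 20 → u.

BM80gu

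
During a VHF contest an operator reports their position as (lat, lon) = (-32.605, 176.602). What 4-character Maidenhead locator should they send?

Add 180° to longitude and 90° to latitude: 356.60, 57.40.
Field (20°×10°, letters A–R): 356.60/20 → 17 → R, 57.40/10 → 5 → F; chars RF.
Square (2°×1°, digits 0–9): 16.60/2 → 8, 7.40/1 → 7; chars 87.

RF87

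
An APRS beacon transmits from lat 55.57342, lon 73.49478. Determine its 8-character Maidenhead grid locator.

MO65rn97

Add 180° to longitude and 90° to latitude: 253.49478, 145.57342.
Field: 253.49478/20 → 12 → M, 145.57342/10 → 14 → O; chars MO.
Square: 13.49478/2 → 6, 5.57342/1 → 5; chars 65.
Subsquare: 1.49478/0.0833333 → 17 → r, 0.57342/0.0416667 → 13 → n; chars rn.
Extended square: 0.07811/0.00833333 → 9, 0.03175/0.00416667 → 7; chars 97.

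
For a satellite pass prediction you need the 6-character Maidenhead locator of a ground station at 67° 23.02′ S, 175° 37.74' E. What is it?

Offset from 180°W / 90°S: lon 355.6290°, lat 22.6163°.
Field: lon ⌊355.6290/20⌋ = 17 → R; lat ⌊22.6163/10⌋ = 2 → C.
Square: lon ⌊15.6290/2⌋ = 7; lat ⌊2.6163/1⌋ = 2.
Subsquare: lon ⌊1.6290/0.0833333⌋ = 19 → t; lat ⌊0.6163/0.0416667⌋ = 14 → o.

RC72to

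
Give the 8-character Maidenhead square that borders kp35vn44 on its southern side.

Latitude extended square 4; −1 → 3.
The longitude characters are unchanged.

KP35vn43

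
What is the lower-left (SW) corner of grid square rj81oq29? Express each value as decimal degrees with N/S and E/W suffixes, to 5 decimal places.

Field R=17, J=9: +17·20° lon, +9·10° lat → SW at lon 160°, lat 0°.
Square 8, 1: +8·2° lon, +1·1° lat → SW at lon 176°, lat 1°.
Subsquare o=14, q=16: +14·0.0833333° lon, +16·0.0416667° lat → SW at lon 177.167°, lat 1.66667°.
Extended square 2, 9: +2·0.00833333° lon, +9·0.00416667° lat → SW at lon 177.183°, lat 1.70417°.
latitude 1.70417° N, longitude 177.18333° E.

1.70417° N, 177.18333° E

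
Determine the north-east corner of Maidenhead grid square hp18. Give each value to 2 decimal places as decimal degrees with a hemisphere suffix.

69.00° N, 36.00° W

Field H=7, P=15: +7·20° lon, +15·10° lat → SW at lon -40°, lat 60°.
Square 1, 8: +1·2° lon, +8·1° lat → SW at lon -38°, lat 68°.
Cell spans 2° lon × 1° lat. NE corner is SW corner plus one full cell.
latitude 69.00° N, longitude 36.00° W.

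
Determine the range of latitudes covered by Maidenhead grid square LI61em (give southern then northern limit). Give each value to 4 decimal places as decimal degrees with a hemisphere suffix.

Field L=11, I=8: +11·20° lon, +8·10° lat → SW at lon 40°, lat -10°.
Square 6, 1: +6·2° lon, +1·1° lat → SW at lon 52°, lat -9°.
Subsquare e=4, m=12: +4·0.0833333° lon, +12·0.0416667° lat → SW at lon 52.3333°, lat -8.5°.
Cell spans 0.0833333° lon × 0.0416667° lat.
south 8.5000° S, north 8.4583° S.

8.5000° S, 8.4583° S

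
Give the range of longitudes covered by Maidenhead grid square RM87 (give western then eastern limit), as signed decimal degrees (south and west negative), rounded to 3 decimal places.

176.000, 178.000

Field R=17, M=12: +17·20° lon, +12·10° lat → SW at lon 160°, lat 30°.
Square 8, 7: +8·2° lon, +7·1° lat → SW at lon 176°, lat 37°.
Cell spans 2° lon × 1° lat.
west 176.000, east 178.000.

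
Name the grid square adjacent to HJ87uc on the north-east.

Longitude subsquare u = 20; +1 → 21 = v.
Latitude subsquare c = 2; +1 → 3 = d.

HJ87vd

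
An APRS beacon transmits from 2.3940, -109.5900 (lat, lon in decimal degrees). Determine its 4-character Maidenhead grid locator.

DJ52

Add 180° to longitude and 90° to latitude: 70.41, 92.39.
Field (20°×10°, letters A–R): 70.41/20 → 3 → D, 92.39/10 → 9 → J; chars DJ.
Square (2°×1°, digits 0–9): 10.41/2 → 5, 2.39/1 → 2; chars 52.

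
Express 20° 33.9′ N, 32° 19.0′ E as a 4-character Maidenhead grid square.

Add 180° to longitude and 90° to latitude: 212.32, 110.56.
Field: 212.32/20 → 10 → K, 110.56/10 → 11 → L; chars KL.
Square: 12.32/2 → 6, 0.56/1 → 0; chars 60.

KL60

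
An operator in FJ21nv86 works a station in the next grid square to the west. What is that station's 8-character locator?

FJ21nv76

Longitude extended square 8; −1 → 7.
The latitude characters are unchanged.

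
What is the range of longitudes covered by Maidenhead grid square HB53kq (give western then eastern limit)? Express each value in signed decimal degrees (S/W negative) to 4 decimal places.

Field H=7, B=1: +7·20° lon, +1·10° lat → SW at lon -40°, lat -80°.
Square 5, 3: +5·2° lon, +3·1° lat → SW at lon -30°, lat -77°.
Subsquare k=10, q=16: +10·0.0833333° lon, +16·0.0416667° lat → SW at lon -29.1667°, lat -76.3333°.
Cell spans 0.0833333° lon × 0.0416667° lat.
west -29.1667, east -29.0833.

-29.1667, -29.0833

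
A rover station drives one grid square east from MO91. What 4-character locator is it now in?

Longitude square 9; +1 → 10, wraps to 0, carry into field.
Longitude field M = 12; +1 → 13 = N.
The latitude characters are unchanged.

NO01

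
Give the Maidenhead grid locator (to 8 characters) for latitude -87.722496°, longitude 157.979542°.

Add 180° to longitude and 90° to latitude: 337.97954, 2.27750.
Field: lon ⌊337.97954/20⌋ = 16 → Q; lat ⌊2.27750/10⌋ = 0 → A.
Square: lon ⌊17.97954/2⌋ = 8; lat ⌊2.27750/1⌋ = 2.
Subsquare: lon ⌊1.97954/0.0833333⌋ = 23 → x; lat ⌊0.27750/0.0416667⌋ = 6 → g.
Extended square: lon ⌊0.06288/0.00833333⌋ = 7; lat ⌊0.02750/0.00416667⌋ = 6.

QA82xg76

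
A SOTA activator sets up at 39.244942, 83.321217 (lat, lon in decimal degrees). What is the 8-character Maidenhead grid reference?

NM19pf88

Add 180° to longitude and 90° to latitude: 263.32122, 129.24494.
Field: lon ⌊263.32122/20⌋ = 13 → N; lat ⌊129.24494/10⌋ = 12 → M.
Square: lon ⌊3.32122/2⌋ = 1; lat ⌊9.24494/1⌋ = 9.
Subsquare: lon ⌊1.32122/0.0833333⌋ = 15 → p; lat ⌊0.24494/0.0416667⌋ = 5 → f.
Extended square: lon ⌊0.07122/0.00833333⌋ = 8; lat ⌊0.03661/0.00416667⌋ = 8.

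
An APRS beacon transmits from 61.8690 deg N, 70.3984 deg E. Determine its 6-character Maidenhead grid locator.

MP51eu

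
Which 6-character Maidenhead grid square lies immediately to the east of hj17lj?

Longitude subsquare l = 11; +1 → 12 = m.
The latitude characters are unchanged.

HJ17mj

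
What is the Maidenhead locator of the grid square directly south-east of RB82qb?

RB82ra

Longitude subsquare q = 16; +1 → 17 = r.
Latitude subsquare b = 1; −1 → 0 = a.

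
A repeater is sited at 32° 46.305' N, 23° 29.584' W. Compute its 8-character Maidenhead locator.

Add 180° to longitude and 90° to latitude: 156.50693, 122.77175.
Field: lon ⌊156.50693/20⌋ = 7 → H; lat ⌊122.77175/10⌋ = 12 → M.
Square: lon ⌊16.50693/2⌋ = 8; lat ⌊2.77175/1⌋ = 2.
Subsquare: lon ⌊0.50693/0.0833333⌋ = 6 → g; lat ⌊0.77175/0.0416667⌋ = 18 → s.
Extended square: lon ⌊0.00693/0.00833333⌋ = 0; lat ⌊0.02175/0.00416667⌋ = 5.

HM82gs05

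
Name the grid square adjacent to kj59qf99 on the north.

Latitude extended square 9; +1 → 10, wraps to 0, carry into subsquare.
Latitude subsquare f = 5; +1 → 6 = g.
The longitude characters are unchanged.

KJ59qg90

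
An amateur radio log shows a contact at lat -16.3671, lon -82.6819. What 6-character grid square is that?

EH83pp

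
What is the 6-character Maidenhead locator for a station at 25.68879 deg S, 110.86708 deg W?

Shift to the Maidenhead origin (180°W, 90°S): lon 69.1329, lat 64.3112.
Field: lon ⌊69.1329/20⌋ = 3 → D; lat ⌊64.3112/10⌋ = 6 → G.
Square: lon ⌊9.1329/2⌋ = 4; lat ⌊4.3112/1⌋ = 4.
Subsquare: lon ⌊1.1329/0.0833333⌋ = 13 → n; lat ⌊0.3112/0.0416667⌋ = 7 → h.

DG44nh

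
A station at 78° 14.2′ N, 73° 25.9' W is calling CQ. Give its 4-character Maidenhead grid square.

Add 180° to longitude and 90° to latitude: 106.57, 168.24.
Field: 106.57/20 → 5 → F, 168.24/10 → 16 → Q; chars FQ.
Square: 6.57/2 → 3, 8.24/1 → 8; chars 38.

FQ38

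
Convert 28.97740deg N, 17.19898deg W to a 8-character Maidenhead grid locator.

Offset from 180°W / 90°S: lon 162.80102°, lat 118.97740°.
Field: lon ⌊162.80102/20⌋ = 8 → I; lat ⌊118.97740/10⌋ = 11 → L.
Square: lon ⌊2.80102/2⌋ = 1; lat ⌊8.97740/1⌋ = 8.
Subsquare: lon ⌊0.80102/0.0833333⌋ = 9 → j; lat ⌊0.97740/0.0416667⌋ = 23 → x.
Extended square: lon ⌊0.05102/0.00833333⌋ = 6; lat ⌊0.01907/0.00416667⌋ = 4.

IL18jx64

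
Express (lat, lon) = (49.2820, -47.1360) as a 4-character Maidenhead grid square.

GN69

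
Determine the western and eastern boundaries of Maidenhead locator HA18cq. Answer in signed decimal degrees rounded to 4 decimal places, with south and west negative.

-37.8333, -37.7500

Field H=7, A=0: +7·20° lon, +0·10° lat → SW at lon -40°, lat -90°.
Square 1, 8: +1·2° lon, +8·1° lat → SW at lon -38°, lat -82°.
Subsquare c=2, q=16: +2·0.0833333° lon, +16·0.0416667° lat → SW at lon -37.8333°, lat -81.3333°.
Cell spans 0.0833333° lon × 0.0416667° lat.
west -37.8333, east -37.7500.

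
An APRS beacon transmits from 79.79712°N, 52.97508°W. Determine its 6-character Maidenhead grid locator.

GQ39mt

Add 180° to longitude and 90° to latitude: 127.0249, 169.7971.
Field: lon ⌊127.0249/20⌋ = 6 → G; lat ⌊169.7971/10⌋ = 16 → Q.
Square: lon ⌊7.0249/2⌋ = 3; lat ⌊9.7971/1⌋ = 9.
Subsquare: lon ⌊1.0249/0.0833333⌋ = 12 → m; lat ⌊0.7971/0.0416667⌋ = 19 → t.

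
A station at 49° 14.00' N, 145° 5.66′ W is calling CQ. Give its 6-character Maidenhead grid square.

BN79kf

Offset from 180°W / 90°S: lon 34.9057°, lat 139.2333°.
Field: lon ⌊34.9057/20⌋ = 1 → B; lat ⌊139.2333/10⌋ = 13 → N.
Square: lon ⌊14.9057/2⌋ = 7; lat ⌊9.2333/1⌋ = 9.
Subsquare: lon ⌊0.9057/0.0833333⌋ = 10 → k; lat ⌊0.2333/0.0416667⌋ = 5 → f.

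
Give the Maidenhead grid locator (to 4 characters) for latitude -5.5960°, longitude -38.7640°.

HI04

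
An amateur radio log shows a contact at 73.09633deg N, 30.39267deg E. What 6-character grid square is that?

KQ53ec

Offset from 180°W / 90°S: lon 210.3927°, lat 163.0963°.
Field: 210.3927/20 → 10 → K, 163.0963/10 → 16 → Q; chars KQ.
Square: 10.3927/2 → 5, 3.0963/1 → 3; chars 53.
Subsquare: 0.3927/0.0833333 → 4 → e, 0.0963/0.0416667 → 2 → c; chars ec.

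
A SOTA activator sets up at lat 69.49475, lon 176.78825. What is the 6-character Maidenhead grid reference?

RP89jl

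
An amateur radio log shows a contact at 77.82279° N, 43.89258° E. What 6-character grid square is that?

LQ17wt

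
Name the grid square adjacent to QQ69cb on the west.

Longitude subsquare c = 2; −1 → 1 = b.
The latitude characters are unchanged.

QQ69bb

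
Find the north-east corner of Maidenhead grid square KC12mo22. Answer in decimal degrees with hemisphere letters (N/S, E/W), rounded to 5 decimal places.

67.40417° S, 23.02500° E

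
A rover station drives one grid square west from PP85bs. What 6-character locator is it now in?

PP85as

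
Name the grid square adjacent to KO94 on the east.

Longitude square 9; +1 → 10, wraps to 0, carry into field.
Longitude field K = 10; +1 → 11 = L.
The latitude characters are unchanged.

LO04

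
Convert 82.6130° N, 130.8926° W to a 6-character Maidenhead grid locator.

CR42no

Offset from 180°W / 90°S: lon 49.1074°, lat 172.6130°.
Field: 49.1074/20 → 2 → C, 172.6130/10 → 17 → R; chars CR.
Square: 9.1074/2 → 4, 2.6130/1 → 2; chars 42.
Subsquare: 1.1074/0.0833333 → 13 → n, 0.6130/0.0416667 → 14 → o; chars no.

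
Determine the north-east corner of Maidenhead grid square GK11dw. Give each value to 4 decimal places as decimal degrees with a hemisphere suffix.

11.9583° N, 57.6667° W

Field G=6, K=10: +6·20° lon, +10·10° lat → SW at lon -60°, lat 10°.
Square 1, 1: +1·2° lon, +1·1° lat → SW at lon -58°, lat 11°.
Subsquare d=3, w=22: +3·0.0833333° lon, +22·0.0416667° lat → SW at lon -57.75°, lat 11.9167°.
Cell spans 0.0833333° lon × 0.0416667° lat. NE corner is SW corner plus one full cell.
latitude 11.9583° N, longitude 57.6667° W.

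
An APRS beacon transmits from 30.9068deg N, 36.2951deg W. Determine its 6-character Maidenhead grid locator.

HM10uv

Offset from 180°W / 90°S: lon 143.7049°, lat 120.9068°.
Field: lon ⌊143.7049/20⌋ = 7 → H; lat ⌊120.9068/10⌋ = 12 → M.
Square: lon ⌊3.7049/2⌋ = 1; lat ⌊0.9068/1⌋ = 0.
Subsquare: lon ⌊1.7049/0.0833333⌋ = 20 → u; lat ⌊0.9068/0.0416667⌋ = 21 → v.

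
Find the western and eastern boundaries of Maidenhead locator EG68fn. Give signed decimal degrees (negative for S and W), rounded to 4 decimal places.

-87.5833, -87.5000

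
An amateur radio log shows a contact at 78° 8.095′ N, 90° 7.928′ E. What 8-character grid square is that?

NQ58bd52

Add 180° to longitude and 90° to latitude: 270.13213, 168.13492.
Field (20°×10°, letters A–R): 270.13213/20 → 13 → N, 168.13492/10 → 16 → Q; chars NQ.
Square (2°×1°, digits 0–9): 10.13213/2 → 5, 8.13492/1 → 8; chars 58.
Subsquare (5′×2.5′, letters a–x): 0.13213/0.0833333 → 1 → b, 0.13492/0.0416667 → 3 → d; chars bd.
Extended square (30″×15″, digits 0–9): 0.04880/0.00833333 → 5, 0.00992/0.00416667 → 2; chars 52.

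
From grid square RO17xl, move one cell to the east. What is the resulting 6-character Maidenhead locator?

Longitude subsquare x = 23; +1 → 24, wraps to 0 = a, carry into square.
Longitude square 1; +1 → 2.
The latitude characters are unchanged.

RO27al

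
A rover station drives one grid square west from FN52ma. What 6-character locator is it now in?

Longitude subsquare m = 12; −1 → 11 = l.
The latitude characters are unchanged.

FN52la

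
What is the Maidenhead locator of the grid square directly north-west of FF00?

EF91

Longitude square 0; −1 → -1, wraps to 9, carry into field.
Longitude field F = 5; −1 → 4 = E.
Latitude square 0; +1 → 1.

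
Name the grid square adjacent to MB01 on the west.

Longitude square 0; −1 → -1, wraps to 9, carry into field.
Longitude field M = 12; −1 → 11 = L.
The latitude characters are unchanged.

LB91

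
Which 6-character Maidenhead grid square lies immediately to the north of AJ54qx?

AJ55qa

Latitude subsquare x = 23; +1 → 24, wraps to 0 = a, carry into square.
Latitude square 4; +1 → 5.
The longitude characters are unchanged.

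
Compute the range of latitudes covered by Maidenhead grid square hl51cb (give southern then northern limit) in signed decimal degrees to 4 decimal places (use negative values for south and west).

21.0417, 21.0833

Field H=7, L=11: +7·20° lon, +11·10° lat → SW at lon -40°, lat 20°.
Square 5, 1: +5·2° lon, +1·1° lat → SW at lon -30°, lat 21°.
Subsquare c=2, b=1: +2·0.0833333° lon, +1·0.0416667° lat → SW at lon -29.8333°, lat 21.0417°.
Cell spans 0.0833333° lon × 0.0416667° lat.
south 21.0417, north 21.0833.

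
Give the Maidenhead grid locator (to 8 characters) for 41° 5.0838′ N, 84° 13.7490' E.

NN21cc70

Shift to the Maidenhead origin (180°W, 90°S): lon 264.22915, lat 131.08473.
Field: lon ⌊264.22915/20⌋ = 13 → N; lat ⌊131.08473/10⌋ = 13 → N.
Square: lon ⌊4.22915/2⌋ = 2; lat ⌊1.08473/1⌋ = 1.
Subsquare: lon ⌊0.22915/0.0833333⌋ = 2 → c; lat ⌊0.08473/0.0416667⌋ = 2 → c.
Extended square: lon ⌊0.06248/0.00833333⌋ = 7; lat ⌊0.00140/0.00416667⌋ = 0.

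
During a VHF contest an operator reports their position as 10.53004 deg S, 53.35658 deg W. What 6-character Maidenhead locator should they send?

GH39hl

Offset from 180°W / 90°S: lon 126.6434°, lat 79.4700°.
Field: 126.6434/20 → 6 → G, 79.4700/10 → 7 → H; chars GH.
Square: 6.6434/2 → 3, 9.4700/1 → 9; chars 39.
Subsquare: 0.6434/0.0833333 → 7 → h, 0.4700/0.0416667 → 11 → l; chars hl.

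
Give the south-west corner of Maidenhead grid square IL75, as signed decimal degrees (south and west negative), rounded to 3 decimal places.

Field I=8, L=11: +8·20° lon, +11·10° lat → SW at lon -20°, lat 20°.
Square 7, 5: +7·2° lon, +5·1° lat → SW at lon -6°, lat 25°.
latitude 25.000, longitude -6.000.

25.000, -6.000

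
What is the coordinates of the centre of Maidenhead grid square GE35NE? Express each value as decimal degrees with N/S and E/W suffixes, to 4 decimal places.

Field G=6, E=4: +6·20° lon, +4·10° lat → SW at lon -60°, lat -50°.
Square 3, 5: +3·2° lon, +5·1° lat → SW at lon -54°, lat -45°.
Subsquare n=13, e=4: +13·0.0833333° lon, +4·0.0416667° lat → SW at lon -52.9167°, lat -44.8333°.
Cell spans 0.0833333° lon × 0.0416667° lat. Centre is SW corner plus half of each.
latitude 44.8125° S, longitude 52.8750° W.

44.8125° S, 52.8750° W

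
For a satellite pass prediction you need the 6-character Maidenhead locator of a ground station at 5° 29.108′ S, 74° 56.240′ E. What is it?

Offset from 180°W / 90°S: lon 254.9373°, lat 84.5149°.
Field: 254.9373/20 → 12 → M, 84.5149/10 → 8 → I; chars MI.
Square: 14.9373/2 → 7, 4.5149/1 → 4; chars 74.
Subsquare: 0.9373/0.0833333 → 11 → l, 0.5149/0.0416667 → 12 → m; chars lm.

MI74lm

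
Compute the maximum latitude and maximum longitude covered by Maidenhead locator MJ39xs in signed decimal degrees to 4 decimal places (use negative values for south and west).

9.7917, 68.0000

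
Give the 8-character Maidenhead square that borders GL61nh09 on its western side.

GL61mh99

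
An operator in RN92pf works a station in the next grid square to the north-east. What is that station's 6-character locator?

RN92qg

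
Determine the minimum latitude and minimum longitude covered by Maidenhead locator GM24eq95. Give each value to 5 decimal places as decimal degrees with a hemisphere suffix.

Field G=6, M=12: +6·20° lon, +12·10° lat → SW at lon -60°, lat 30°.
Square 2, 4: +2·2° lon, +4·1° lat → SW at lon -56°, lat 34°.
Subsquare e=4, q=16: +4·0.0833333° lon, +16·0.0416667° lat → SW at lon -55.6667°, lat 34.6667°.
Extended square 9, 5: +9·0.00833333° lon, +5·0.00416667° lat → SW at lon -55.5917°, lat 34.6875°.
latitude 34.68750° N, longitude 55.59167° W.

34.68750° N, 55.59167° W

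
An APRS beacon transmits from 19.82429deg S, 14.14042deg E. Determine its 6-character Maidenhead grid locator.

JH70be

Shift to the Maidenhead origin (180°W, 90°S): lon 194.1404, lat 70.1757.
Field: 194.1404/20 → 9 → J, 70.1757/10 → 7 → H; chars JH.
Square: 14.1404/2 → 7, 0.1757/1 → 0; chars 70.
Subsquare: 0.1404/0.0833333 → 1 → b, 0.1757/0.0416667 → 4 → e; chars be.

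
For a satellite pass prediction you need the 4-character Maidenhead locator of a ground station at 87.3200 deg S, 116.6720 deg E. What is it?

Shift to the Maidenhead origin (180°W, 90°S): lon 296.67, lat 2.68.
Field (20°×10°, letters A–R): lon ⌊296.67/20⌋ = 14 → O; lat ⌊2.68/10⌋ = 0 → A.
Square (2°×1°, digits 0–9): lon ⌊16.67/2⌋ = 8; lat ⌊2.68/1⌋ = 2.

OA82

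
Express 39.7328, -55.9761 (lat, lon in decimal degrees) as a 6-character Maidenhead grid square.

Offset from 180°W / 90°S: lon 124.0239°, lat 129.7328°.
Field: 124.0239/20 → 6 → G, 129.7328/10 → 12 → M; chars GM.
Square: 4.0239/2 → 2, 9.7328/1 → 9; chars 29.
Subsquare: 0.0239/0.0833333 → 0 → a, 0.7328/0.0416667 → 17 → r; chars ar.

GM29ar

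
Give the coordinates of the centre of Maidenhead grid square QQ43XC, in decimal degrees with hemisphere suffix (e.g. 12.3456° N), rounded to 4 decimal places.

Field Q=16, Q=16: +16·20° lon, +16·10° lat → SW at lon 140°, lat 70°.
Square 4, 3: +4·2° lon, +3·1° lat → SW at lon 148°, lat 73°.
Subsquare x=23, c=2: +23·0.0833333° lon, +2·0.0416667° lat → SW at lon 149.917°, lat 73.0833°.
Cell spans 0.0833333° lon × 0.0416667° lat. Centre is SW corner plus half of each.
latitude 73.1042° N, longitude 149.9583° E.

73.1042° N, 149.9583° E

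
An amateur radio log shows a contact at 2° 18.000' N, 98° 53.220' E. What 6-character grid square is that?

Add 180° to longitude and 90° to latitude: 278.8870, 92.3000.
Field: 278.8870/20 → 13 → N, 92.3000/10 → 9 → J; chars NJ.
Square: 18.8870/2 → 9, 2.3000/1 → 2; chars 92.
Subsquare: 0.8870/0.0833333 → 10 → k, 0.3000/0.0416667 → 7 → h; chars kh.

NJ92kh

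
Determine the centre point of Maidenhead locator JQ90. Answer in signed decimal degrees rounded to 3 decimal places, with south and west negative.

70.500, 19.000

Field J=9, Q=16: +9·20° lon, +16·10° lat → SW at lon 0°, lat 70°.
Square 9, 0: +9·2° lon, +0·1° lat → SW at lon 18°, lat 70°.
Cell spans 2° lon × 1° lat. Centre is SW corner plus half of each.
latitude 70.500, longitude 19.000.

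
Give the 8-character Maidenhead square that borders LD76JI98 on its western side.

Longitude extended square 9; −1 → 8.
The latitude characters are unchanged.

LD76ji88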